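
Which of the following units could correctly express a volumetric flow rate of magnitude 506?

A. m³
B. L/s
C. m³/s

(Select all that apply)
B, C

volumetric flow rate has SI base units: m^3 / s

Checking each option against m^3 / s:
  A. m³: ✗ does not match
  B. L/s: ✓ matches
  C. m³/s: ✓ matches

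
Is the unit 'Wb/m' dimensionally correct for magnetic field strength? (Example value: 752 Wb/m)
No

magnetic field strength has SI base units: A / m
Wb/m does NOT reduce to A / m; a valid unit for magnetic field strength would be e.g. A/m.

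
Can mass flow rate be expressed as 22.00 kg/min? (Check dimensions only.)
Yes

mass flow rate has SI base units: kg / s
kg/min reduces to the same SI base units, so it is a valid unit for mass flow rate.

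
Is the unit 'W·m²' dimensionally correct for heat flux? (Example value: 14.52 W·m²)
No

heat flux has SI base units: kg / s^3
W·m² does NOT reduce to kg / s^3; a valid unit for heat flux would be e.g. W/m².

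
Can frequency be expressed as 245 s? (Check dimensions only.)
No

frequency has SI base units: 1 / s
s does NOT reduce to 1 / s; a valid unit for frequency would be e.g. Hz.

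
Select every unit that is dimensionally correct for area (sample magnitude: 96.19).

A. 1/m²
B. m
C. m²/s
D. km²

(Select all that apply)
D

area has SI base units: m^2

Checking each option against m^2:
  A. 1/m²: ✗ does not match
  B. m: ✗ does not match
  C. m²/s: ✗ does not match
  D. km²: ✓ matches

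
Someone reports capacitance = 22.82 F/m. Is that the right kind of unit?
No

capacitance has SI base units: A^2 * s^4 / (kg * m^2)
F/m does NOT reduce to A^2 * s^4 / (kg * m^2); a valid unit for capacitance would be e.g. F.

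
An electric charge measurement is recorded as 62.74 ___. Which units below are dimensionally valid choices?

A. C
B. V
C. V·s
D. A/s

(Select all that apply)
A

electric charge has SI base units: A * s

Checking each option against A * s:
  A. C: ✓ matches
  B. V: ✗ does not match
  C. V·s: ✗ does not match
  D. A/s: ✗ does not match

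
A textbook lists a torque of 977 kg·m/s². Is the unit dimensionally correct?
No

torque has SI base units: kg * m^2 / s^2
kg·m/s² does NOT reduce to kg * m^2 / s^2; a valid unit for torque would be e.g. N·m.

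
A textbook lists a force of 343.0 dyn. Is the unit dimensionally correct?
Yes

force has SI base units: kg * m / s^2
dyn reduces to the same SI base units, so it is a valid unit for force.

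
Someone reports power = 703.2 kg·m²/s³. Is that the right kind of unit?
Yes

power has SI base units: kg * m^2 / s^3
kg·m²/s³ reduces to the same SI base units, so it is a valid unit for power.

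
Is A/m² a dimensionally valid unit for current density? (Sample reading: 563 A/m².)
Yes

current density has SI base units: A / m^2
A/m² reduces to the same SI base units, so it is a valid unit for current density.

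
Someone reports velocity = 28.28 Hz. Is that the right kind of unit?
No

velocity has SI base units: m / s
Hz does NOT reduce to m / s; a valid unit for velocity would be e.g. m/s.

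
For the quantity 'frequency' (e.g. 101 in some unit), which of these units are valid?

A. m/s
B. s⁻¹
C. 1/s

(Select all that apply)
B, C

frequency has SI base units: 1 / s

Checking each option against 1 / s:
  A. m/s: ✗ does not match
  B. s⁻¹: ✓ matches
  C. 1/s: ✓ matches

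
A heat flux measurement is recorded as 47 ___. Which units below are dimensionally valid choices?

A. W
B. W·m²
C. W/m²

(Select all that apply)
C

heat flux has SI base units: kg / s^3

Checking each option against kg / s^3:
  A. W: ✗ does not match
  B. W·m²: ✗ does not match
  C. W/m²: ✓ matches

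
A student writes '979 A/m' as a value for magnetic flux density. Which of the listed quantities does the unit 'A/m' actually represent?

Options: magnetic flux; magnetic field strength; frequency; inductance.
magnetic field strength

magnetic flux density should have units dimensionally equivalent to kg / (A * s^2) (e.g. T).
The given unit 'A/m' reduces to A / m. Of the listed options, that is the dimensionality of magnetic field strength.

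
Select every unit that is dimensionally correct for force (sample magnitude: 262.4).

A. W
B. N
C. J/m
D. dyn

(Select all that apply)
B, C, D

force has SI base units: kg * m / s^2

Checking each option against kg * m / s^2:
  A. W: ✗ does not match
  B. N: ✓ matches
  C. J/m: ✓ matches
  D. dyn: ✓ matches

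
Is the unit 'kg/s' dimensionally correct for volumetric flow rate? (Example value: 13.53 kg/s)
No

volumetric flow rate has SI base units: m^3 / s
kg/s does NOT reduce to m^3 / s; a valid unit for volumetric flow rate would be e.g. m³/s.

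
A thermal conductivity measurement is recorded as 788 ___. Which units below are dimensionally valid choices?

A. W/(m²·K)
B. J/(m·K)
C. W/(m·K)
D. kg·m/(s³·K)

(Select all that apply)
C, D

thermal conductivity has SI base units: kg * m / (s^3 * K)

Checking each option against kg * m / (s^3 * K):
  A. W/(m²·K): ✗ does not match
  B. J/(m·K): ✗ does not match
  C. W/(m·K): ✓ matches
  D. kg·m/(s³·K): ✓ matches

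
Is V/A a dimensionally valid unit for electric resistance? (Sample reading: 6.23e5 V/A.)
Yes

electric resistance has SI base units: kg * m^2 / (A^2 * s^3)
V/A reduces to the same SI base units, so it is a valid unit for electric resistance.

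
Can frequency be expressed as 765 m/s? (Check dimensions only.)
No

frequency has SI base units: 1 / s
m/s does NOT reduce to 1 / s; a valid unit for frequency would be e.g. Hz.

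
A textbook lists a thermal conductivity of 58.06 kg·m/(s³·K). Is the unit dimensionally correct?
Yes

thermal conductivity has SI base units: kg * m / (s^3 * K)
kg·m/(s³·K) reduces to the same SI base units, so it is a valid unit for thermal conductivity.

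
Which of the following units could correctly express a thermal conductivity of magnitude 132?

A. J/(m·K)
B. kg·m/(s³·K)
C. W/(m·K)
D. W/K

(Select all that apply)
B, C

thermal conductivity has SI base units: kg * m / (s^3 * K)

Checking each option against kg * m / (s^3 * K):
  A. J/(m·K): ✗ does not match
  B. kg·m/(s³·K): ✓ matches
  C. W/(m·K): ✓ matches
  D. W/K: ✗ does not match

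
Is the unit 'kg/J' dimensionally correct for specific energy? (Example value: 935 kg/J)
No

specific energy has SI base units: m^2 / s^2
kg/J does NOT reduce to m^2 / s^2; a valid unit for specific energy would be e.g. J/kg.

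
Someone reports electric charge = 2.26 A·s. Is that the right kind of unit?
Yes

electric charge has SI base units: A * s
A·s reduces to the same SI base units, so it is a valid unit for electric charge.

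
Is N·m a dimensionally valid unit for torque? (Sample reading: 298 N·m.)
Yes

torque has SI base units: kg * m^2 / s^2
N·m reduces to the same SI base units, so it is a valid unit for torque.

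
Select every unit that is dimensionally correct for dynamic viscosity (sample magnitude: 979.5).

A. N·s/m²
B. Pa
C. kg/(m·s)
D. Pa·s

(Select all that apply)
A, C, D

dynamic viscosity has SI base units: kg / (m * s)

Checking each option against kg / (m * s):
  A. N·s/m²: ✓ matches
  B. Pa: ✗ does not match
  C. kg/(m·s): ✓ matches
  D. Pa·s: ✓ matches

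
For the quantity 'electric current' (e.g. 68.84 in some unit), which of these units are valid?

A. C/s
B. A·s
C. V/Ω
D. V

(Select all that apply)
A, C

electric current has SI base units: A

Checking each option against A:
  A. C/s: ✓ matches
  B. A·s: ✗ does not match
  C. V/Ω: ✓ matches
  D. V: ✗ does not match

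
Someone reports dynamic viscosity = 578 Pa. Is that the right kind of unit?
No

dynamic viscosity has SI base units: kg / (m * s)
Pa does NOT reduce to kg / (m * s); a valid unit for dynamic viscosity would be e.g. Pa·s.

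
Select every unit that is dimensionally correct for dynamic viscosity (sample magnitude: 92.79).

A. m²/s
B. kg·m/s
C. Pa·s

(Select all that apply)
C

dynamic viscosity has SI base units: kg / (m * s)

Checking each option against kg / (m * s):
  A. m²/s: ✗ does not match
  B. kg·m/s: ✗ does not match
  C. Pa·s: ✓ matches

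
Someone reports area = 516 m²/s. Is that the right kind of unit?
No

area has SI base units: m^2
m²/s does NOT reduce to m^2; a valid unit for area would be e.g. m².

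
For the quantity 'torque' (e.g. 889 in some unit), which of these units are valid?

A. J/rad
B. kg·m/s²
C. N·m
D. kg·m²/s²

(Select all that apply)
A, C, D

torque has SI base units: kg * m^2 / s^2

Checking each option against kg * m^2 / s^2:
  A. J/rad: ✓ matches
  B. kg·m/s²: ✗ does not match
  C. N·m: ✓ matches
  D. kg·m²/s²: ✓ matches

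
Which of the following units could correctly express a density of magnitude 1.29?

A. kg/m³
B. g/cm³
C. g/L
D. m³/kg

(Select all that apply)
A, B, C

density has SI base units: kg / m^3

Checking each option against kg / m^3:
  A. kg/m³: ✓ matches
  B. g/cm³: ✓ matches
  C. g/L: ✓ matches
  D. m³/kg: ✗ does not match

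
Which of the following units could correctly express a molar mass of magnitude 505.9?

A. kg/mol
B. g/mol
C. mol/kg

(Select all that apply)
A, B

molar mass has SI base units: kg / mol

Checking each option against kg / mol:
  A. kg/mol: ✓ matches
  B. g/mol: ✓ matches
  C. mol/kg: ✗ does not match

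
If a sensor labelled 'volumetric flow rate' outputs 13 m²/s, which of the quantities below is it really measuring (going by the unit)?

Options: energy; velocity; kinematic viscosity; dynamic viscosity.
kinematic viscosity

volumetric flow rate should have units dimensionally equivalent to m^3 / s (e.g. m³/s).
The given unit 'm²/s' reduces to m^2 / s. Of the listed options, that is the dimensionality of kinematic viscosity.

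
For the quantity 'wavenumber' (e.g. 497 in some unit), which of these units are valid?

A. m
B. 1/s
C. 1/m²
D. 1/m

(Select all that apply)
D

wavenumber has SI base units: 1 / m

Checking each option against 1 / m:
  A. m: ✗ does not match
  B. 1/s: ✗ does not match
  C. 1/m²: ✗ does not match
  D. 1/m: ✓ matches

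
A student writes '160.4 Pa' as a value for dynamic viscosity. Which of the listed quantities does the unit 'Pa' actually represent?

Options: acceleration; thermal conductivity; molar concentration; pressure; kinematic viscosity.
pressure

dynamic viscosity should have units dimensionally equivalent to kg / (m * s) (e.g. Pa·s).
The given unit 'Pa' reduces to kg / (m * s^2). Of the listed options, that is the dimensionality of pressure.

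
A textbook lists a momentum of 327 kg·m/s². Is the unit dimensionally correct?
No

momentum has SI base units: kg * m / s
kg·m/s² does NOT reduce to kg * m / s; a valid unit for momentum would be e.g. kg·m/s.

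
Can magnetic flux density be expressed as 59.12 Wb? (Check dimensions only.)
No

magnetic flux density has SI base units: kg / (A * s^2)
Wb does NOT reduce to kg / (A * s^2); a valid unit for magnetic flux density would be e.g. T.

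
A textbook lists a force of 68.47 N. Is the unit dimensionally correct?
Yes

force has SI base units: kg * m / s^2
N reduces to the same SI base units, so it is a valid unit for force.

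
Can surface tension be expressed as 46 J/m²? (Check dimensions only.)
Yes

surface tension has SI base units: kg / s^2
J/m² reduces to the same SI base units, so it is a valid unit for surface tension.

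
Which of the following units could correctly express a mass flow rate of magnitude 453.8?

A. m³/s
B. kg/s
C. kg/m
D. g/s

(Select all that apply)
B, D

mass flow rate has SI base units: kg / s

Checking each option against kg / s:
  A. m³/s: ✗ does not match
  B. kg/s: ✓ matches
  C. kg/m: ✗ does not match
  D. g/s: ✓ matches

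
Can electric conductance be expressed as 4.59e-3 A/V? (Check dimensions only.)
Yes

electric conductance has SI base units: A^2 * s^3 / (kg * m^2)
A/V reduces to the same SI base units, so it is a valid unit for electric conductance.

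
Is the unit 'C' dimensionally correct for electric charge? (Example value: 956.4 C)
Yes

electric charge has SI base units: A * s
C reduces to the same SI base units, so it is a valid unit for electric charge.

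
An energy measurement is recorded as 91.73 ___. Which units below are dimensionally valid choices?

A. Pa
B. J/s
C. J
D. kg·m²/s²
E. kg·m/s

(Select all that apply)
C, D

energy has SI base units: kg * m^2 / s^2

Checking each option against kg * m^2 / s^2:
  A. Pa: ✗ does not match
  B. J/s: ✗ does not match
  C. J: ✓ matches
  D. kg·m²/s²: ✓ matches
  E. kg·m/s: ✗ does not match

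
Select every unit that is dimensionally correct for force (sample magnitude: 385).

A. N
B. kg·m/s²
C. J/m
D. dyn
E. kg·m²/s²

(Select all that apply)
A, B, C, D

force has SI base units: kg * m / s^2

Checking each option against kg * m / s^2:
  A. N: ✓ matches
  B. kg·m/s²: ✓ matches
  C. J/m: ✓ matches
  D. dyn: ✓ matches
  E. kg·m²/s²: ✗ does not match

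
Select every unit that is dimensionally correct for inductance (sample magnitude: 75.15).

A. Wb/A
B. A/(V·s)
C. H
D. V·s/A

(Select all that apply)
A, C, D

inductance has SI base units: kg * m^2 / (A^2 * s^2)

Checking each option against kg * m^2 / (A^2 * s^2):
  A. Wb/A: ✓ matches
  B. A/(V·s): ✗ does not match
  C. H: ✓ matches
  D. V·s/A: ✓ matches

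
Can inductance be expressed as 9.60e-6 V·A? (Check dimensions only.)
No

inductance has SI base units: kg * m^2 / (A^2 * s^2)
V·A does NOT reduce to kg * m^2 / (A^2 * s^2); a valid unit for inductance would be e.g. H.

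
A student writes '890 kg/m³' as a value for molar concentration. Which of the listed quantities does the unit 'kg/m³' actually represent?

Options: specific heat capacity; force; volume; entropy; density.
density

molar concentration should have units dimensionally equivalent to mol / m^3 (e.g. mol/m³).
The given unit 'kg/m³' reduces to kg / m^3. Of the listed options, that is the dimensionality of density.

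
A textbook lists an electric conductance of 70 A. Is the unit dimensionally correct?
No

electric conductance has SI base units: A^2 * s^3 / (kg * m^2)
A does NOT reduce to A^2 * s^3 / (kg * m^2); a valid unit for electric conductance would be e.g. S.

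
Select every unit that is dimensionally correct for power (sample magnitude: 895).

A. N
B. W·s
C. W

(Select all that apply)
C

power has SI base units: kg * m^2 / s^3

Checking each option against kg * m^2 / s^3:
  A. N: ✗ does not match
  B. W·s: ✗ does not match
  C. W: ✓ matches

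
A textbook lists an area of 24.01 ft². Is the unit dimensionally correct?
Yes

area has SI base units: m^2
ft² reduces to the same SI base units, so it is a valid unit for area.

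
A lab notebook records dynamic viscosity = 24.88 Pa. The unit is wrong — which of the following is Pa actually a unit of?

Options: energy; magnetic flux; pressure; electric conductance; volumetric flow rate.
pressure

dynamic viscosity should have units dimensionally equivalent to kg / (m * s) (e.g. Pa·s).
The given unit 'Pa' reduces to kg / (m * s^2). Of the listed options, that is the dimensionality of pressure.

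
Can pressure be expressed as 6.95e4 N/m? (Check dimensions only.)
No

pressure has SI base units: kg / (m * s^2)
N/m does NOT reduce to kg / (m * s^2); a valid unit for pressure would be e.g. Pa.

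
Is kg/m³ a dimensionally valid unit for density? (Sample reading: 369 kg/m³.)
Yes

density has SI base units: kg / m^3
kg/m³ reduces to the same SI base units, so it is a valid unit for density.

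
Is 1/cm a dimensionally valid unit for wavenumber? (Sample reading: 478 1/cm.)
Yes

wavenumber has SI base units: 1 / m
1/cm reduces to the same SI base units, so it is a valid unit for wavenumber.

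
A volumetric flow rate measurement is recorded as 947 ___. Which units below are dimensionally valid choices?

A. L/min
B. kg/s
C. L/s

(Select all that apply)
A, C

volumetric flow rate has SI base units: m^3 / s

Checking each option against m^3 / s:
  A. L/min: ✓ matches
  B. kg/s: ✗ does not match
  C. L/s: ✓ matches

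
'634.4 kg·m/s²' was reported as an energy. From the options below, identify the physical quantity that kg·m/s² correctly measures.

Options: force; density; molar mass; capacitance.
force

energy should have units dimensionally equivalent to kg * m^2 / s^2 (e.g. J).
The given unit 'kg·m/s²' reduces to kg * m / s^2. Of the listed options, that is the dimensionality of force.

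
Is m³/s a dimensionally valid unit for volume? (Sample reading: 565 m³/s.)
No

volume has SI base units: m^3
m³/s does NOT reduce to m^3; a valid unit for volume would be e.g. m³.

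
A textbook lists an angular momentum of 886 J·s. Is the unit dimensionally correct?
Yes

angular momentum has SI base units: kg * m^2 / s
J·s reduces to the same SI base units, so it is a valid unit for angular momentum.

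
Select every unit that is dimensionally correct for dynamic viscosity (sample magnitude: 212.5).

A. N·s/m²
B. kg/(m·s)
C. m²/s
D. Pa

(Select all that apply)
A, B

dynamic viscosity has SI base units: kg / (m * s)

Checking each option against kg / (m * s):
  A. N·s/m²: ✓ matches
  B. kg/(m·s): ✓ matches
  C. m²/s: ✗ does not match
  D. Pa: ✗ does not match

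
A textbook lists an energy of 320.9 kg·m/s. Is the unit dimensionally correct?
No

energy has SI base units: kg * m^2 / s^2
kg·m/s does NOT reduce to kg * m^2 / s^2; a valid unit for energy would be e.g. J.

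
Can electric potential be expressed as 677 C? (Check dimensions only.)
No

electric potential has SI base units: kg * m^2 / (A * s^3)
C does NOT reduce to kg * m^2 / (A * s^3); a valid unit for electric potential would be e.g. V.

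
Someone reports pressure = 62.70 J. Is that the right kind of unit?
No

pressure has SI base units: kg / (m * s^2)
J does NOT reduce to kg / (m * s^2); a valid unit for pressure would be e.g. Pa.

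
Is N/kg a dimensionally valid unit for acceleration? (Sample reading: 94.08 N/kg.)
Yes

acceleration has SI base units: m / s^2
N/kg reduces to the same SI base units, so it is a valid unit for acceleration.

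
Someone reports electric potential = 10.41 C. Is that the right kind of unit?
No

electric potential has SI base units: kg * m^2 / (A * s^3)
C does NOT reduce to kg * m^2 / (A * s^3); a valid unit for electric potential would be e.g. V.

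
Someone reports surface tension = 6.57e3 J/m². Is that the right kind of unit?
Yes

surface tension has SI base units: kg / s^2
J/m² reduces to the same SI base units, so it is a valid unit for surface tension.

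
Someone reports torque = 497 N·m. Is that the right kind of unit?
Yes

torque has SI base units: kg * m^2 / s^2
N·m reduces to the same SI base units, so it is a valid unit for torque.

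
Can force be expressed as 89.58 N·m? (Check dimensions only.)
No

force has SI base units: kg * m / s^2
N·m does NOT reduce to kg * m / s^2; a valid unit for force would be e.g. N.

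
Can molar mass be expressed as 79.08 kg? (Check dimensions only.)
No

molar mass has SI base units: kg / mol
kg does NOT reduce to kg / mol; a valid unit for molar mass would be e.g. kg/mol.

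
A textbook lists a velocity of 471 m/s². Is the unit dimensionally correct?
No

velocity has SI base units: m / s
m/s² does NOT reduce to m / s; a valid unit for velocity would be e.g. m/s.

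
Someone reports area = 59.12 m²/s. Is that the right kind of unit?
No

area has SI base units: m^2
m²/s does NOT reduce to m^2; a valid unit for area would be e.g. m².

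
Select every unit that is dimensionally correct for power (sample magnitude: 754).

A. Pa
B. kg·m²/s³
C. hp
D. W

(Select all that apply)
B, C, D

power has SI base units: kg * m^2 / s^3

Checking each option against kg * m^2 / s^3:
  A. Pa: ✗ does not match
  B. kg·m²/s³: ✓ matches
  C. hp: ✓ matches
  D. W: ✓ matches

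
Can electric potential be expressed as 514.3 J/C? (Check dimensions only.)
Yes

electric potential has SI base units: kg * m^2 / (A * s^3)
J/C reduces to the same SI base units, so it is a valid unit for electric potential.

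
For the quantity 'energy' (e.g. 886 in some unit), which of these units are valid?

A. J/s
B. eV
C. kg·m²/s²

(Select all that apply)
B, C

energy has SI base units: kg * m^2 / s^2

Checking each option against kg * m^2 / s^2:
  A. J/s: ✗ does not match
  B. eV: ✓ matches
  C. kg·m²/s²: ✓ matches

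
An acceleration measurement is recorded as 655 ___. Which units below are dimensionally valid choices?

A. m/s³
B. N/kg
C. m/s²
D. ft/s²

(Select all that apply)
B, C, D

acceleration has SI base units: m / s^2

Checking each option against m / s^2:
  A. m/s³: ✗ does not match
  B. N/kg: ✓ matches
  C. m/s²: ✓ matches
  D. ft/s²: ✓ matches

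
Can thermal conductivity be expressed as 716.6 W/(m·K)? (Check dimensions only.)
Yes

thermal conductivity has SI base units: kg * m / (s^3 * K)
W/(m·K) reduces to the same SI base units, so it is a valid unit for thermal conductivity.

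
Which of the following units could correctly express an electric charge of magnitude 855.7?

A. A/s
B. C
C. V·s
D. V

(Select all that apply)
B

electric charge has SI base units: A * s

Checking each option against A * s:
  A. A/s: ✗ does not match
  B. C: ✓ matches
  C. V·s: ✗ does not match
  D. V: ✗ does not match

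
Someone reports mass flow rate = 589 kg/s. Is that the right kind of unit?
Yes

mass flow rate has SI base units: kg / s
kg/s reduces to the same SI base units, so it is a valid unit for mass flow rate.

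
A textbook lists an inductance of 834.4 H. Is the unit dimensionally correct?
Yes

inductance has SI base units: kg * m^2 / (A^2 * s^2)
H reduces to the same SI base units, so it is a valid unit for inductance.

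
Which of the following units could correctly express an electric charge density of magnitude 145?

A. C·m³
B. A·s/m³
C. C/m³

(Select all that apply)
B, C

electric charge density has SI base units: A * s / m^3

Checking each option against A * s / m^3:
  A. C·m³: ✗ does not match
  B. A·s/m³: ✓ matches
  C. C/m³: ✓ matches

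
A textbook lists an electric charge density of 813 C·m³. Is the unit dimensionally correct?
No

electric charge density has SI base units: A * s / m^3
C·m³ does NOT reduce to A * s / m^3; a valid unit for electric charge density would be e.g. C/m³.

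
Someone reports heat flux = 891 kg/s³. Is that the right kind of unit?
Yes

heat flux has SI base units: kg / s^3
kg/s³ reduces to the same SI base units, so it is a valid unit for heat flux.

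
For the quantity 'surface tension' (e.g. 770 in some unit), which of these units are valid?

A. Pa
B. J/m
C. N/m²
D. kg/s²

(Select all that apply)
D

surface tension has SI base units: kg / s^2

Checking each option against kg / s^2:
  A. Pa: ✗ does not match
  B. J/m: ✗ does not match
  C. N/m²: ✗ does not match
  D. kg/s²: ✓ matches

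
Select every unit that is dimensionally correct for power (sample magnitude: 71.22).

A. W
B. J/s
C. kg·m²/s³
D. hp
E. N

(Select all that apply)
A, B, C, D

power has SI base units: kg * m^2 / s^3

Checking each option against kg * m^2 / s^3:
  A. W: ✓ matches
  B. J/s: ✓ matches
  C. kg·m²/s³: ✓ matches
  D. hp: ✓ matches
  E. N: ✗ does not match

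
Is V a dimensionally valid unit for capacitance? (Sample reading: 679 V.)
No

capacitance has SI base units: A^2 * s^4 / (kg * m^2)
V does NOT reduce to A^2 * s^4 / (kg * m^2); a valid unit for capacitance would be e.g. F.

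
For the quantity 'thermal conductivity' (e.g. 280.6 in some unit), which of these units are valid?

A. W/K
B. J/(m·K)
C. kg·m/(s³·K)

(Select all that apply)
C

thermal conductivity has SI base units: kg * m / (s^3 * K)

Checking each option against kg * m / (s^3 * K):
  A. W/K: ✗ does not match
  B. J/(m·K): ✗ does not match
  C. kg·m/(s³·K): ✓ matches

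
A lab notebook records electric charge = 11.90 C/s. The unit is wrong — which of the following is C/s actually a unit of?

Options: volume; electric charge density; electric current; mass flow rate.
electric current

electric charge should have units dimensionally equivalent to A * s (e.g. C).
The given unit 'C/s' reduces to A. Of the listed options, that is the dimensionality of electric current.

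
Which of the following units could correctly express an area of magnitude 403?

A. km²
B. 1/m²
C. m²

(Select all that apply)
A, C

area has SI base units: m^2

Checking each option against m^2:
  A. km²: ✓ matches
  B. 1/m²: ✗ does not match
  C. m²: ✓ matches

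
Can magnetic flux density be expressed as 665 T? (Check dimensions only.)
Yes

magnetic flux density has SI base units: kg / (A * s^2)
T reduces to the same SI base units, so it is a valid unit for magnetic flux density.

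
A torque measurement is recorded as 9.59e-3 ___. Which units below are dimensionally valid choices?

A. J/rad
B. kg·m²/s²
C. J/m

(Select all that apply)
A, B

torque has SI base units: kg * m^2 / s^2

Checking each option against kg * m^2 / s^2:
  A. J/rad: ✓ matches
  B. kg·m²/s²: ✓ matches
  C. J/m: ✗ does not match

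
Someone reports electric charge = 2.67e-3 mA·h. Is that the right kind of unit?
Yes

electric charge has SI base units: A * s
mA·h reduces to the same SI base units, so it is a valid unit for electric charge.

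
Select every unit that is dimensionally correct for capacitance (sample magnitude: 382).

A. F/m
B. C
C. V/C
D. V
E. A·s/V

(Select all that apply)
E

capacitance has SI base units: A^2 * s^4 / (kg * m^2)

Checking each option against A^2 * s^4 / (kg * m^2):
  A. F/m: ✗ does not match
  B. C: ✗ does not match
  C. V/C: ✗ does not match
  D. V: ✗ does not match
  E. A·s/V: ✓ matches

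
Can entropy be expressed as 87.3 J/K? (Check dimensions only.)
Yes

entropy has SI base units: kg * m^2 / (s^2 * K)
J/K reduces to the same SI base units, so it is a valid unit for entropy.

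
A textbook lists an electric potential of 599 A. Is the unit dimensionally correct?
No

electric potential has SI base units: kg * m^2 / (A * s^3)
A does NOT reduce to kg * m^2 / (A * s^3); a valid unit for electric potential would be e.g. V.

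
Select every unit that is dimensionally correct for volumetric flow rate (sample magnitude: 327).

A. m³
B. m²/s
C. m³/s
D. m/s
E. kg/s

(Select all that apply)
C

volumetric flow rate has SI base units: m^3 / s

Checking each option against m^3 / s:
  A. m³: ✗ does not match
  B. m²/s: ✗ does not match
  C. m³/s: ✓ matches
  D. m/s: ✗ does not match
  E. kg/s: ✗ does not match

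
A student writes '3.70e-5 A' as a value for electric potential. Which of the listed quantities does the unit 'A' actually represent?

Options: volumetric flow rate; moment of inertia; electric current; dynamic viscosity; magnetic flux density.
electric current

electric potential should have units dimensionally equivalent to kg * m^2 / (A * s^3) (e.g. V).
The given unit 'A' reduces to A. Of the listed options, that is the dimensionality of electric current.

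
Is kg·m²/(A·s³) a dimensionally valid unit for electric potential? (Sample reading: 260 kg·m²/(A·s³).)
Yes

electric potential has SI base units: kg * m^2 / (A * s^3)
kg·m²/(A·s³) reduces to the same SI base units, so it is a valid unit for electric potential.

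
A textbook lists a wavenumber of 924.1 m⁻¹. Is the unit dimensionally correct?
Yes

wavenumber has SI base units: 1 / m
m⁻¹ reduces to the same SI base units, so it is a valid unit for wavenumber.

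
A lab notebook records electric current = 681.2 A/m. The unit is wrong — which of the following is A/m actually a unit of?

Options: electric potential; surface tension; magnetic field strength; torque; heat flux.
magnetic field strength

electric current should have units dimensionally equivalent to A (e.g. A).
The given unit 'A/m' reduces to A / m. Of the listed options, that is the dimensionality of magnetic field strength.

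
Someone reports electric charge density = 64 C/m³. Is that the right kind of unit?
Yes

electric charge density has SI base units: A * s / m^3
C/m³ reduces to the same SI base units, so it is a valid unit for electric charge density.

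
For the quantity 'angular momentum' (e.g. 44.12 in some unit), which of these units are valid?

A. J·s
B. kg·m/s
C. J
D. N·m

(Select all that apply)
A

angular momentum has SI base units: kg * m^2 / s

Checking each option against kg * m^2 / s:
  A. J·s: ✓ matches
  B. kg·m/s: ✗ does not match
  C. J: ✗ does not match
  D. N·m: ✗ does not match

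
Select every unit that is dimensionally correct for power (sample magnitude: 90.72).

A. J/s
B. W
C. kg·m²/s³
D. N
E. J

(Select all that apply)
A, B, C

power has SI base units: kg * m^2 / s^3

Checking each option against kg * m^2 / s^3:
  A. J/s: ✓ matches
  B. W: ✓ matches
  C. kg·m²/s³: ✓ matches
  D. N: ✗ does not match
  E. J: ✗ does not match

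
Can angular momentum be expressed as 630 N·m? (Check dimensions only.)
No

angular momentum has SI base units: kg * m^2 / s
N·m does NOT reduce to kg * m^2 / s; a valid unit for angular momentum would be e.g. kg·m²/s.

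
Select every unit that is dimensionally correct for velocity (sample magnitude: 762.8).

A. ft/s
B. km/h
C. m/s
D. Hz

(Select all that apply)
A, B, C

velocity has SI base units: m / s

Checking each option against m / s:
  A. ft/s: ✓ matches
  B. km/h: ✓ matches
  C. m/s: ✓ matches
  D. Hz: ✗ does not match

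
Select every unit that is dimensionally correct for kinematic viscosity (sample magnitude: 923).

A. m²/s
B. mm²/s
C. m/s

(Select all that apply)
A, B

kinematic viscosity has SI base units: m^2 / s

Checking each option against m^2 / s:
  A. m²/s: ✓ matches
  B. mm²/s: ✓ matches
  C. m/s: ✗ does not match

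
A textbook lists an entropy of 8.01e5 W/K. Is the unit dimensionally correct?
No

entropy has SI base units: kg * m^2 / (s^2 * K)
W/K does NOT reduce to kg * m^2 / (s^2 * K); a valid unit for entropy would be e.g. J/K.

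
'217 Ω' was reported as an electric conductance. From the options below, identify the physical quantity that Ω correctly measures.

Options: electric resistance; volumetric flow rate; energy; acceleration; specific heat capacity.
electric resistance

electric conductance should have units dimensionally equivalent to A^2 * s^3 / (kg * m^2) (e.g. S).
The given unit 'Ω' reduces to kg * m^2 / (A^2 * s^3). Of the listed options, that is the dimensionality of electric resistance.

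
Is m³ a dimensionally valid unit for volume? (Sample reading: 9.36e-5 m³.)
Yes

volume has SI base units: m^3
m³ reduces to the same SI base units, so it is a valid unit for volume.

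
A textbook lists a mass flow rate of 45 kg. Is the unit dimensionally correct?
No

mass flow rate has SI base units: kg / s
kg does NOT reduce to kg / s; a valid unit for mass flow rate would be e.g. kg/s.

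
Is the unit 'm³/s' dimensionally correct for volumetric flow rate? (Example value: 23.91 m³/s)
Yes

volumetric flow rate has SI base units: m^3 / s
m³/s reduces to the same SI base units, so it is a valid unit for volumetric flow rate.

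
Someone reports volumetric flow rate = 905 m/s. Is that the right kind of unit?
No

volumetric flow rate has SI base units: m^3 / s
m/s does NOT reduce to m^3 / s; a valid unit for volumetric flow rate would be e.g. m³/s.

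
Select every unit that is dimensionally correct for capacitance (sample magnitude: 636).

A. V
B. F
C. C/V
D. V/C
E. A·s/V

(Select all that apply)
B, C, E

capacitance has SI base units: A^2 * s^4 / (kg * m^2)

Checking each option against A^2 * s^4 / (kg * m^2):
  A. V: ✗ does not match
  B. F: ✓ matches
  C. C/V: ✓ matches
  D. V/C: ✗ does not match
  E. A·s/V: ✓ matches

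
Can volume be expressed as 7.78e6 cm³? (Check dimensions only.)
Yes

volume has SI base units: m^3
cm³ reduces to the same SI base units, so it is a valid unit for volume.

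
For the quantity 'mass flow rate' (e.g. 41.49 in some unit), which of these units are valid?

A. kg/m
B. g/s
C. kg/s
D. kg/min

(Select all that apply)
B, C, D

mass flow rate has SI base units: kg / s

Checking each option against kg / s:
  A. kg/m: ✗ does not match
  B. g/s: ✓ matches
  C. kg/s: ✓ matches
  D. kg/min: ✓ matches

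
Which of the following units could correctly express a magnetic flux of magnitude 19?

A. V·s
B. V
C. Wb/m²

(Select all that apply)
A

magnetic flux has SI base units: kg * m^2 / (A * s^2)

Checking each option against kg * m^2 / (A * s^2):
  A. V·s: ✓ matches
  B. V: ✗ does not match
  C. Wb/m²: ✗ does not match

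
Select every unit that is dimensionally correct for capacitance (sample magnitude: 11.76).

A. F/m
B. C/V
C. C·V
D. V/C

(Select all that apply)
B

capacitance has SI base units: A^2 * s^4 / (kg * m^2)

Checking each option against A^2 * s^4 / (kg * m^2):
  A. F/m: ✗ does not match
  B. C/V: ✓ matches
  C. C·V: ✗ does not match
  D. V/C: ✗ does not match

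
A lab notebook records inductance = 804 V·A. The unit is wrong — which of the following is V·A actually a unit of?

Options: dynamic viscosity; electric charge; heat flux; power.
power

inductance should have units dimensionally equivalent to kg * m^2 / (A^2 * s^2) (e.g. H).
The given unit 'V·A' reduces to kg * m^2 / s^3. Of the listed options, that is the dimensionality of power.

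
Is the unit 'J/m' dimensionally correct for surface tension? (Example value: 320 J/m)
No

surface tension has SI base units: kg / s^2
J/m does NOT reduce to kg / s^2; a valid unit for surface tension would be e.g. N/m.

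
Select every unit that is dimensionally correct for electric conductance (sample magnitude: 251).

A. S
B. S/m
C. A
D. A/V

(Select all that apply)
A, D

electric conductance has SI base units: A^2 * s^3 / (kg * m^2)

Checking each option against A^2 * s^3 / (kg * m^2):
  A. S: ✓ matches
  B. S/m: ✗ does not match
  C. A: ✗ does not match
  D. A/V: ✓ matches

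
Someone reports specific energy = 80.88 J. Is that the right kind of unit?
No

specific energy has SI base units: m^2 / s^2
J does NOT reduce to m^2 / s^2; a valid unit for specific energy would be e.g. J/kg.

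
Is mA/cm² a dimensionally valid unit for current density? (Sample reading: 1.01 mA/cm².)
Yes

current density has SI base units: A / m^2
mA/cm² reduces to the same SI base units, so it is a valid unit for current density.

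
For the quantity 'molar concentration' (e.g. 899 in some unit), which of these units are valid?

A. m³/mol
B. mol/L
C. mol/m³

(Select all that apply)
B, C

molar concentration has SI base units: mol / m^3

Checking each option against mol / m^3:
  A. m³/mol: ✗ does not match
  B. mol/L: ✓ matches
  C. mol/m³: ✓ matches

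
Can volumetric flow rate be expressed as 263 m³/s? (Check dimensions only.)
Yes

volumetric flow rate has SI base units: m^3 / s
m³/s reduces to the same SI base units, so it is a valid unit for volumetric flow rate.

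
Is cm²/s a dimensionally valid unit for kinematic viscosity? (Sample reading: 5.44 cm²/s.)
Yes

kinematic viscosity has SI base units: m^2 / s
cm²/s reduces to the same SI base units, so it is a valid unit for kinematic viscosity.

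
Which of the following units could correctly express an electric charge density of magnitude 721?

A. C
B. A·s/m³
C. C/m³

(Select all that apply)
B, C

electric charge density has SI base units: A * s / m^3

Checking each option against A * s / m^3:
  A. C: ✗ does not match
  B. A·s/m³: ✓ matches
  C. C/m³: ✓ matches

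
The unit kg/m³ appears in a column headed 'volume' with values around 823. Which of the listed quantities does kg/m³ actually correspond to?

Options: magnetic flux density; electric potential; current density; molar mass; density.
density

volume should have units dimensionally equivalent to m^3 (e.g. m³).
The given unit 'kg/m³' reduces to kg / m^3. Of the listed options, that is the dimensionality of density.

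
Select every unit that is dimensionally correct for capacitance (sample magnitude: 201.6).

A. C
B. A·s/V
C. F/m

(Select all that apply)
B

capacitance has SI base units: A^2 * s^4 / (kg * m^2)

Checking each option against A^2 * s^4 / (kg * m^2):
  A. C: ✗ does not match
  B. A·s/V: ✓ matches
  C. F/m: ✗ does not match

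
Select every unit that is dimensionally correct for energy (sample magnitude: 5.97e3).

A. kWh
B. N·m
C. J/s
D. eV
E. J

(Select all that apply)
A, B, D, E

energy has SI base units: kg * m^2 / s^2

Checking each option against kg * m^2 / s^2:
  A. kWh: ✓ matches
  B. N·m: ✓ matches
  C. J/s: ✗ does not match
  D. eV: ✓ matches
  E. J: ✓ matches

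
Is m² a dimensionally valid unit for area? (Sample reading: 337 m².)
Yes

area has SI base units: m^2
m² reduces to the same SI base units, so it is a valid unit for area.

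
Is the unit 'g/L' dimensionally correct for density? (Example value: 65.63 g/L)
Yes

density has SI base units: kg / m^3
g/L reduces to the same SI base units, so it is a valid unit for density.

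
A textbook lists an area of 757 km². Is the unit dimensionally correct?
Yes

area has SI base units: m^2
km² reduces to the same SI base units, so it is a valid unit for area.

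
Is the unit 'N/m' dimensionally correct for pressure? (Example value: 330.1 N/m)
No

pressure has SI base units: kg / (m * s^2)
N/m does NOT reduce to kg / (m * s^2); a valid unit for pressure would be e.g. Pa.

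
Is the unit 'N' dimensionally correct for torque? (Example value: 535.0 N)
No

torque has SI base units: kg * m^2 / s^2
N does NOT reduce to kg * m^2 / s^2; a valid unit for torque would be e.g. N·m.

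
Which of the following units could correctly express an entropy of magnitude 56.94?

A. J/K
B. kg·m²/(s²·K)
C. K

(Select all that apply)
A, B

entropy has SI base units: kg * m^2 / (s^2 * K)

Checking each option against kg * m^2 / (s^2 * K):
  A. J/K: ✓ matches
  B. kg·m²/(s²·K): ✓ matches
  C. K: ✗ does not match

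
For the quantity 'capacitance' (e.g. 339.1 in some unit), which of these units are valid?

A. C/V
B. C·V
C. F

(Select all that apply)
A, C

capacitance has SI base units: A^2 * s^4 / (kg * m^2)

Checking each option against A^2 * s^4 / (kg * m^2):
  A. C/V: ✓ matches
  B. C·V: ✗ does not match
  C. F: ✓ matches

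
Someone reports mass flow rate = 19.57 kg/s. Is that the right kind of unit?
Yes

mass flow rate has SI base units: kg / s
kg/s reduces to the same SI base units, so it is a valid unit for mass flow rate.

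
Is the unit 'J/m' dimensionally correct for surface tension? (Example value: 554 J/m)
No

surface tension has SI base units: kg / s^2
J/m does NOT reduce to kg / s^2; a valid unit for surface tension would be e.g. N/m.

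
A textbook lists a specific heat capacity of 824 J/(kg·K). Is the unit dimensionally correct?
Yes

specific heat capacity has SI base units: m^2 / (s^2 * K)
J/(kg·K) reduces to the same SI base units, so it is a valid unit for specific heat capacity.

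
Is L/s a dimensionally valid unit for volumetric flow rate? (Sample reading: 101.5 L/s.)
Yes

volumetric flow rate has SI base units: m^3 / s
L/s reduces to the same SI base units, so it is a valid unit for volumetric flow rate.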